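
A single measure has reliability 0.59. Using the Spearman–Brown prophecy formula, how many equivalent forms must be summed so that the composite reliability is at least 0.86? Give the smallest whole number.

5

k ≥ ρ*(1−ρ₁)/(ρ₁(1−ρ*)) = 0.86·0.41 / (0.59·0.14) = 4.269.
Smallest integer k = 5.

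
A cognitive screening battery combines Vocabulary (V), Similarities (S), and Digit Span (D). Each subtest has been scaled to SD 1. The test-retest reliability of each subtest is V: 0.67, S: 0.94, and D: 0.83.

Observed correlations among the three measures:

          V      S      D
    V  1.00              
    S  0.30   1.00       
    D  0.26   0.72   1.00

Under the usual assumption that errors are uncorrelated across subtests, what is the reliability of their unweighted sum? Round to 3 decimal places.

Var(V+S+D) = 3 + 2·[0.30 + 0.26 + 0.72] = 3 + 2.56 = 5.56.
With uncorrelated errors the cross-covariances are all true-score covariance, so they carry over unchanged; only the diagonal terms shrink to ρᵢσᵢ².
True-score variance = [0.67 + 0.94 + 0.83] + 2.56 = 2.44 + 2.56 = 5.
Reliability = 5 / 5.56 = 0.899.

0.899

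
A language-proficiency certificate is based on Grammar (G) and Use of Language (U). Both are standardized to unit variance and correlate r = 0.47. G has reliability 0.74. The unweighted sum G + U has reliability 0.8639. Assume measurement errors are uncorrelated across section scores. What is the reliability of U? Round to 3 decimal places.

0.860

Var(G+U) = 2 + 2·0.47 = 2.940.
True-score variance = ρ_G + ρ_U + 2·0.47, so 0.8639 = (0.74 + ρ_U + 0.94) / 2.940.
ρ_U = 0.8639·2.940 − 0.74 − 0.94 = 0.860.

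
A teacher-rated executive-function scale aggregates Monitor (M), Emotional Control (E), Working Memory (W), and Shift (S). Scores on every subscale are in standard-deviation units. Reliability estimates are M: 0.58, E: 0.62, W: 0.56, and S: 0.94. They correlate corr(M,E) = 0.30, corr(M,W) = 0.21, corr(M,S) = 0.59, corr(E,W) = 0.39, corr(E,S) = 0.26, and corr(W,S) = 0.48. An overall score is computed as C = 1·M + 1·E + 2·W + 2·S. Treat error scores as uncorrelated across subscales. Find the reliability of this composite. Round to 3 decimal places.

Var(C) = 1 + 1 + 2² + 2² + 2·[0.30 + 2·0.21 + 2·0.59 + 2·0.39 + 2·0.26 + 4·0.48] = 10 + 10.24 = 20.24.
Because errors are independent across components, Cov(Tᵢ,Tⱼ) = Cov(Xᵢ,Xⱼ); the off-diagonal part of the true-score variance is the same as above.
True-score variance = [0.58 + 0.62 + 2²·0.56 + 2²·0.94] + 10.24 = 7.2 + 10.24 = 17.44.
Reliability = 17.44 / 20.24 = 0.862.

0.862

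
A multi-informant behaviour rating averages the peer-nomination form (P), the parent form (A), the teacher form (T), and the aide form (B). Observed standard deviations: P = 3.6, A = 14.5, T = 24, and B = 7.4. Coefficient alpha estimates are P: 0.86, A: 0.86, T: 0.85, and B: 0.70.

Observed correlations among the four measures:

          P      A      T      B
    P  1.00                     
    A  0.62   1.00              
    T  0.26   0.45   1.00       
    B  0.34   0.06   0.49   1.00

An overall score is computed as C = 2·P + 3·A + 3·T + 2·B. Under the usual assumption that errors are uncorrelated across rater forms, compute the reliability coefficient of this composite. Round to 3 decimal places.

0.907

Var(C) = 2²·3.6² + 3²·14.5² + 3²·24² + 2²·7.4² + 2·[6·3.6·14.5·0.62 + 6·3.6·24·0.26 + 4·3.6·7.4·0.34 + 9·14.5·24·0.45 + 6·14.5·7.4·0.06 + 6·24·7.4·0.49] = 7347.13 + 4670.74 = 12017.9.
With uncorrelated errors the cross-covariances are all true-score covariance, so they carry over unchanged; only the diagonal terms shrink to ρᵢσᵢ².
True-score variance = [2²·3.6²·0.86 + 3²·14.5²·0.86 + 3²·24²·0.85 + 2²·7.4²·0.70] + 4670.74 = 6231.65 + 4670.74 = 10902.4.
Reliability = 10902.4 / 12017.9 = 0.907.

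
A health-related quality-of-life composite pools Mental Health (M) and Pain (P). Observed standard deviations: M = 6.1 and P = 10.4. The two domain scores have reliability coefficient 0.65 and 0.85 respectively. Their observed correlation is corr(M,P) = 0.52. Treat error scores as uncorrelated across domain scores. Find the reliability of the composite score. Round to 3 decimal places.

Var(M+P) = 6.1² + 10.4² + 2·[6.1·10.4·0.52] = 145.37 + 65.9776 = 211.348.
Because errors are independent across components, Cov(Tᵢ,Tⱼ) = Cov(Xᵢ,Xⱼ); the off-diagonal part of the true-score variance is the same as above.
True-score variance = [6.1²·0.65 + 10.4²·0.85] + 65.9776 = 116.123 + 65.9776 = 182.1.
Reliability = 182.1 / 211.348 = 0.862.

0.862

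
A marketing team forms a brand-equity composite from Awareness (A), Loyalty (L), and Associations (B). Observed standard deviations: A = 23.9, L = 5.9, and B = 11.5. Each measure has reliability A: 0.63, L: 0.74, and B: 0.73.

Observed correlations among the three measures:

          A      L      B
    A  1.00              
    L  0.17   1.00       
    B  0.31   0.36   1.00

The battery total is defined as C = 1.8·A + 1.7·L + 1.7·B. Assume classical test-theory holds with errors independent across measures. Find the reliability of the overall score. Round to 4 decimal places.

0.7410

Var(C) = 1.8²·23.9² + 1.7²·5.9² + 1.7²·11.5² + 2·[3.06·23.9·5.9·0.17 + 3.06·23.9·11.5·0.31 + 2.89·5.9·11.5·0.36] = 2333.52 + 809.335 = 3142.86.
Under uncorrelated errors the observed covariances equal the true-score covariances, so only the own-variance terms attenuate.
True-score variance = [1.8²·23.9²·0.63 + 1.7²·5.9²·0.74 + 1.7²·11.5²·0.73] + 809.335 = 1519.41 + 809.335 = 2328.74.
Reliability = 2328.74 / 3142.86 = 0.7410.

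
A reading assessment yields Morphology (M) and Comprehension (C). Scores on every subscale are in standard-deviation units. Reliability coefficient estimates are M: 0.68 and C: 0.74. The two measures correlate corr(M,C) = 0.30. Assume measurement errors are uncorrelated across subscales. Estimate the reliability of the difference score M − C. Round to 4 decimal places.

0.5857

Var(M−C) = 1 + 1 − 2·0.30 = 2 − 0.6 = 1.4.
Under uncorrelated errors the observed covariances equal the true-score covariances, so only the own-variance terms attenuate.
True-score variance = [0.68 + 0.74] − 0.6 = 1.42 − 0.6 = 0.82.
Reliability = 0.82 / 1.4 = 0.5857.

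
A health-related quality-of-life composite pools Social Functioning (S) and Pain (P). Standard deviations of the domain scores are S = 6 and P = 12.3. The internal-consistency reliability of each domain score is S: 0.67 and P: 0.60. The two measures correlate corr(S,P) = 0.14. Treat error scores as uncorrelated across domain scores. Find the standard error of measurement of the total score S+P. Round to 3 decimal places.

8.509

Var(total) = 187.29 + 20.664 = 207.954.
True-score variance = 114.894 + 20.664 = 135.558, so reliability = 0.6519.
Error variance = 207.954 − 135.558 = 72.396; SEM = √72.396 = 8.509.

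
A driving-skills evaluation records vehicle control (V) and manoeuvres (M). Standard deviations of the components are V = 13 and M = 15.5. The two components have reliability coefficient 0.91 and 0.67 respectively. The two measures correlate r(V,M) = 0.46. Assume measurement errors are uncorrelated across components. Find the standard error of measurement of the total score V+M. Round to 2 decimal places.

Var(total) = 409.25 + 185.38 = 594.63.
True-score variance = 314.757 + 185.38 = 500.137, so reliability = 0.8411.
Error variance = 594.63 − 500.137 = 94.4925; SEM = √94.4925 = 9.72.

9.72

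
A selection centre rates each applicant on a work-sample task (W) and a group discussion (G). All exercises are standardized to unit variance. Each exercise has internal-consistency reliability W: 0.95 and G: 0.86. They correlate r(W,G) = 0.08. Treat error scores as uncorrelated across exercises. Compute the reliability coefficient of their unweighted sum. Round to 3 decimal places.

Var(W+G) = 2 + 2·[0.08] = 2 + 0.16 = 2.16.
Because errors are independent across components, Cov(Tᵢ,Tⱼ) = Cov(Xᵢ,Xⱼ); the off-diagonal part of the true-score variance is the same as above.
True-score variance = [0.95 + 0.86] + 0.16 = 1.81 + 0.16 = 1.97.
Reliability = 1.97 / 2.16 = 0.912.

0.912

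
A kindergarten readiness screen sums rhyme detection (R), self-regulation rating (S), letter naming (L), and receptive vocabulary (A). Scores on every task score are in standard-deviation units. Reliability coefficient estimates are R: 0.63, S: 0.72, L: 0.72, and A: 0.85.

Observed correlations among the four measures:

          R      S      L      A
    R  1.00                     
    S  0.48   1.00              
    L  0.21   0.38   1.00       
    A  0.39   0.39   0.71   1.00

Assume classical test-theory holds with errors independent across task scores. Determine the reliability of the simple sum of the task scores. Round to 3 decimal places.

0.882

Var(R+S+L+A) = 4 + 2·[0.48 + 0.21 + 0.39 + 0.38 + 0.39 + 0.71] = 4 + 5.12 = 9.12.
Because errors are independent across components, Cov(Tᵢ,Tⱼ) = Cov(Xᵢ,Xⱼ); the off-diagonal part of the true-score variance is the same as above.
True-score variance = [0.63 + 0.72 + 0.72 + 0.85] + 5.12 = 2.92 + 5.12 = 8.04.
Reliability = 8.04 / 9.12 = 0.882.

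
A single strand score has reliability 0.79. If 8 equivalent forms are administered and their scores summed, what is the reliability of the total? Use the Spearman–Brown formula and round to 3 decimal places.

0.968

ρ_k = kρ / (1 + (k−1)ρ) = 8·0.79 / (1 + 7·0.79) = 6.320 / 6.530 = 0.968.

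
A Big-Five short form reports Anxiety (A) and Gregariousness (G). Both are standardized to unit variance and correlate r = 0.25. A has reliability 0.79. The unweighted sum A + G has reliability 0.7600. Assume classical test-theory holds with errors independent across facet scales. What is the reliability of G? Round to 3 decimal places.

0.610

Var(A+G) = 2 + 2·0.25 = 2.500.
True-score variance = ρ_A + ρ_G + 2·0.25, so 0.7600 = (0.79 + ρ_G + 0.50) / 2.500.
ρ_G = 0.7600·2.500 − 0.79 − 0.50 = 0.610.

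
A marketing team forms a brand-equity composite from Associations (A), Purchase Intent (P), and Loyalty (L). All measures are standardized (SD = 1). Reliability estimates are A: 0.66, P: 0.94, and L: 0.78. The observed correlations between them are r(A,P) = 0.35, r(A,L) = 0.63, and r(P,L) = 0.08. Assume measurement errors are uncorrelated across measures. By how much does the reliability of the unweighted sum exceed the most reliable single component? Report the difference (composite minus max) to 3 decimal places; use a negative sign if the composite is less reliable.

-0.061

Var(sum) = 3 + 2.12 = 5.12; true-score variance = 2.38 + 2.12 = 4.5; composite reliability = 0.8789.
Max component reliability = 0.9400.
Difference = 0.8789 − 0.9400 = -0.061.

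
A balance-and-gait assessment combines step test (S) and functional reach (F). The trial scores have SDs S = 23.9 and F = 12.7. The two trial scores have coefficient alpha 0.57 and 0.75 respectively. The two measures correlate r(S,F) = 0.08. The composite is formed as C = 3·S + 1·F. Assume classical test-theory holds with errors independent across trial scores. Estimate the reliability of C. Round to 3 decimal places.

Var(C) = 3²·23.9² + 12.7² + 2·[3·23.9·12.7·0.08] = 5302.18 + 145.694 = 5447.87.
Under uncorrelated errors the observed covariances equal the true-score covariances, so only the own-variance terms attenuate.
True-score variance = [3²·23.9²·0.57 + 12.7²·0.75] + 145.694 = 3051.27 + 145.694 = 3196.97.
Reliability = 3196.97 / 5447.87 = 0.587.

0.587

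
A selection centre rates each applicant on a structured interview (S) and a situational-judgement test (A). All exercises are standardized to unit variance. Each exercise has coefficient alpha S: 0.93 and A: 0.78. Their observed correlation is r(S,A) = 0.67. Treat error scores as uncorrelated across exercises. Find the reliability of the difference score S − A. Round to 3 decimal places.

Var(S−A) = 1 + 1 − 2·0.67 = 2 − 1.34 = 0.66.
Under uncorrelated errors the observed covariances equal the true-score covariances, so only the own-variance terms attenuate.
True-score variance = [0.93 + 0.78] − 1.34 = 1.71 − 1.34 = 0.37.
Reliability = 0.37 / 0.66 = 0.561.

0.561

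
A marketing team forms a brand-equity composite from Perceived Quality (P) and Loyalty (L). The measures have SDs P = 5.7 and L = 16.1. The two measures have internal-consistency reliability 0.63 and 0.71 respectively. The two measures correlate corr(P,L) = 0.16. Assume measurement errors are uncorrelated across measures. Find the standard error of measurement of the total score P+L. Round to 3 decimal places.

9.338

Var(total) = 291.7 + 29.3664 = 321.066.
True-score variance = 204.508 + 29.3664 = 233.874, so reliability = 0.7284.
Error variance = 321.066 − 233.874 = 87.1922; SEM = √87.1922 = 9.338.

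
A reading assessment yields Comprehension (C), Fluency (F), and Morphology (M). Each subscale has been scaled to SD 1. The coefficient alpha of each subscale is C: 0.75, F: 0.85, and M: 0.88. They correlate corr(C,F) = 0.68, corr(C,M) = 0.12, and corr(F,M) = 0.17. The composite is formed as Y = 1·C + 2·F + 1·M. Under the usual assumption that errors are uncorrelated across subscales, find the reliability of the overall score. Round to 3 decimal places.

Var(Y) = 1 + 2² + 1 + 2·[2·0.68 + 0.12 + 2·0.17] = 6 + 3.64 = 9.64.
With uncorrelated errors the cross-covariances are all true-score covariance, so they carry over unchanged; only the diagonal terms shrink to ρᵢσᵢ².
True-score variance = [0.75 + 2²·0.85 + 0.88] + 3.64 = 5.03 + 3.64 = 8.67.
Reliability = 8.67 / 9.64 = 0.899.

0.899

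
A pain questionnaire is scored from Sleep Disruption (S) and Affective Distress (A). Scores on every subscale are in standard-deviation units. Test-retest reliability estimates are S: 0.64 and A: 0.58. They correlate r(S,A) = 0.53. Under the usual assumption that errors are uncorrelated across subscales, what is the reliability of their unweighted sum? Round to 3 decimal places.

0.745

Var(S+A) = 2 + 2·[0.53] = 2 + 1.06 = 3.06.
With uncorrelated errors the cross-covariances are all true-score covariance, so they carry over unchanged; only the diagonal terms shrink to ρᵢσᵢ².
True-score variance = [0.64 + 0.58] + 1.06 = 1.22 + 1.06 = 2.28.
Reliability = 2.28 / 3.06 = 0.745.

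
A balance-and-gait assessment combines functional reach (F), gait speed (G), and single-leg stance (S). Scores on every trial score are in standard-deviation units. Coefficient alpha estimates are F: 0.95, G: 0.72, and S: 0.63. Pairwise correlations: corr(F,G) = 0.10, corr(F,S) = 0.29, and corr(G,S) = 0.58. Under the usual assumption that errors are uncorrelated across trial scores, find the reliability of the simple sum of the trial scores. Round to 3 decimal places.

0.858

Var(F+G+S) = 3 + 2·[0.10 + 0.29 + 0.58] = 3 + 1.94 = 4.94.
With uncorrelated errors the cross-covariances are all true-score covariance, so they carry over unchanged; only the diagonal terms shrink to ρᵢσᵢ².
True-score variance = [0.95 + 0.72 + 0.63] + 1.94 = 2.3 + 1.94 = 4.24.
Reliability = 4.24 / 4.94 = 0.858.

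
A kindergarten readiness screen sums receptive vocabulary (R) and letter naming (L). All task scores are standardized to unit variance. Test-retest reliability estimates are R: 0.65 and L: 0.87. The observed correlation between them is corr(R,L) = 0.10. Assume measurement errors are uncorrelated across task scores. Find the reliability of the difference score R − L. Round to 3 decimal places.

0.733

Var(R−L) = 1 + 1 − 2·0.10 = 2 − 0.2 = 1.8.
Under uncorrelated errors the observed covariances equal the true-score covariances, so only the own-variance terms attenuate.
True-score variance = [0.65 + 0.87] − 0.2 = 1.52 − 0.2 = 1.32.
Reliability = 1.32 / 1.8 = 0.733.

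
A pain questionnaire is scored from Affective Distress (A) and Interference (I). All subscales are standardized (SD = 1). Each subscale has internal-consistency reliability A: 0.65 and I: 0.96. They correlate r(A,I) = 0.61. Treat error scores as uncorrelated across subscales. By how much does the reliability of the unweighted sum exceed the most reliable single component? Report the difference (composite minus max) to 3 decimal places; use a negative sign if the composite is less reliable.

Var(sum) = 2 + 1.22 = 3.22; true-score variance = 1.61 + 1.22 = 2.83; composite reliability = 0.8789.
Max component reliability = 0.9600.
Difference = 0.8789 − 0.9600 = -0.081.

-0.081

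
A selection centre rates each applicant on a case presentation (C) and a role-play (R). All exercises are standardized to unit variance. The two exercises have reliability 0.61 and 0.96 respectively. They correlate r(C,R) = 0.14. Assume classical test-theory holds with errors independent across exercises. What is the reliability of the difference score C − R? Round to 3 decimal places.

0.750

Var(C−R) = 1 + 1 − 2·0.14 = 2 − 0.28 = 1.72.
Under uncorrelated errors the observed covariances equal the true-score covariances, so only the own-variance terms attenuate.
True-score variance = [0.61 + 0.96] − 0.28 = 1.57 − 0.28 = 1.29.
Reliability = 1.29 / 1.72 = 0.750.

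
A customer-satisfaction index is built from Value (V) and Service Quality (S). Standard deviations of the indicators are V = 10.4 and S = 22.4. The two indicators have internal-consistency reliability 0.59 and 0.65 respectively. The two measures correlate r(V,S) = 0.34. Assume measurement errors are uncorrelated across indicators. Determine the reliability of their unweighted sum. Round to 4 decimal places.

0.7137

Var(V+S) = 10.4² + 22.4² + 2·[10.4·22.4·0.34] = 609.92 + 158.413 = 768.333.
Because errors are independent across components, Cov(Tᵢ,Tⱼ) = Cov(Xᵢ,Xⱼ); the off-diagonal part of the true-score variance is the same as above.
True-score variance = [10.4²·0.59 + 22.4²·0.65] + 158.413 = 389.958 + 158.413 = 548.371.
Reliability = 548.371 / 768.333 = 0.7137.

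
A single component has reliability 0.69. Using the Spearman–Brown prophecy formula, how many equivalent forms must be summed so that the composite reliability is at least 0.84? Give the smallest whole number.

k ≥ ρ*(1−ρ₁)/(ρ₁(1−ρ*)) = 0.84·0.31 / (0.69·0.16) = 2.359.
Smallest integer k = 3.

3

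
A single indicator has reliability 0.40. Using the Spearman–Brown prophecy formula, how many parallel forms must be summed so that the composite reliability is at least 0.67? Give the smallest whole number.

4

k ≥ ρ*(1−ρ₁)/(ρ₁(1−ρ*)) = 0.67·0.60 / (0.40·0.33) = 3.045.
Smallest integer k = 4.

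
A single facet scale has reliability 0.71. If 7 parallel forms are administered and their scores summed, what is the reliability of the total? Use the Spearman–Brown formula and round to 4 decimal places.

0.9449

ρ_k = kρ / (1 + (k−1)ρ) = 7·0.71 / (1 + 6·0.71) = 4.970 / 5.260 = 0.9449.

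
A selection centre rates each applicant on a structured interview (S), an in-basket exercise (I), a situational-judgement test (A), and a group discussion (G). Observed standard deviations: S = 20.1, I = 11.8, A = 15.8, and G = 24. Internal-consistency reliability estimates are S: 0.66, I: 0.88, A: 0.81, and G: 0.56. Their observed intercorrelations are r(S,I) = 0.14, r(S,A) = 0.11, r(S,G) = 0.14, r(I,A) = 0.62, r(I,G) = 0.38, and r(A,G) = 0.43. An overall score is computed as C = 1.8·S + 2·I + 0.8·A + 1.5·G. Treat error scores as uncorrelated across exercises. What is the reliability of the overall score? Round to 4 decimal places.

Var(C) = 1.8²·20.1² + 2²·11.8² + 0.8²·15.8² + 1.5²·24² + 2·[3.6·20.1·11.8·0.14 + 1.44·20.1·15.8·0.11 + 2.7·20.1·24·0.14 + 1.6·11.8·15.8·0.62 + 3·11.8·24·0.38 + 1.2·15.8·24·0.43] = 3321.72 + 2111.31 = 5433.03.
With uncorrelated errors the cross-covariances are all true-score covariance, so they carry over unchanged; only the diagonal terms shrink to ρᵢσᵢ².
True-score variance = [1.8²·20.1²·0.66 + 2²·11.8²·0.88 + 0.8²·15.8²·0.81 + 1.5²·24²·0.56] + 2111.31 = 2209.23 + 2111.31 = 4320.54.
Reliability = 4320.54 / 5433.03 = 0.7952.

0.7952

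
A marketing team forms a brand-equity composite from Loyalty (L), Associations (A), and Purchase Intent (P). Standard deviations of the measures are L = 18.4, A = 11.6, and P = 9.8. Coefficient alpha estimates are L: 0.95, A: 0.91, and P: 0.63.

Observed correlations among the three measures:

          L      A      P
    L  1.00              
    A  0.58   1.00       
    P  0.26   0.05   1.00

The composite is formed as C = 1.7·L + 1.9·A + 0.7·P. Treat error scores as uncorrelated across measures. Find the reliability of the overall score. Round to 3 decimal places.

0.955

Var(C) = 1.7²·18.4² + 1.9²·11.6² + 0.7²·9.8² + 2·[3.23·18.4·11.6·0.58 + 1.19·18.4·9.8·0.26 + 1.33·11.6·9.8·0.05] = 1511.26 + 926.418 = 2437.68.
With uncorrelated errors the cross-covariances are all true-score covariance, so they carry over unchanged; only the diagonal terms shrink to ρᵢσᵢ².
True-score variance = [1.7²·18.4²·0.95 + 1.9²·11.6²·0.91 + 0.7²·9.8²·0.63] + 926.418 = 1401.21 + 926.418 = 2327.63.
Reliability = 2327.63 / 2437.68 = 0.955.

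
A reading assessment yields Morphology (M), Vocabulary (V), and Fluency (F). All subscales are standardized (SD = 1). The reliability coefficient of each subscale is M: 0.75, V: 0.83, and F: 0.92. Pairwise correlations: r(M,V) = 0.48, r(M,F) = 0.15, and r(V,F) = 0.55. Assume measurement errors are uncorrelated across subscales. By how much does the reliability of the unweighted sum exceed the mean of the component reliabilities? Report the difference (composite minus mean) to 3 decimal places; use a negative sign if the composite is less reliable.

Var(sum) = 3 + 2.36 = 5.36; true-score variance = 2.5 + 2.36 = 4.86; composite reliability = 0.9067.
Mean component reliability = 0.8333.
Difference = 0.9067 − 0.8333 = 0.073.

0.073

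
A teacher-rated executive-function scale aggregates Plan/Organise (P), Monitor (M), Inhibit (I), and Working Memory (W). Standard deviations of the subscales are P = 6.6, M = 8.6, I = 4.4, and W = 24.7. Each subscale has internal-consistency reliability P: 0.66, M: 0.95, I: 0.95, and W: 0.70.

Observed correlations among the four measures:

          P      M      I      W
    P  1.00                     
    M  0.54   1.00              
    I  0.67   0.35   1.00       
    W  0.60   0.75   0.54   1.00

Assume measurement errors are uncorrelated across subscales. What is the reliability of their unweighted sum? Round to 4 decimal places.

Var(P+M+I+W) = 6.6² + 8.6² + 4.4² + 24.7² + 2·[6.6·8.6·0.54 + 6.6·4.4·0.67 + 6.6·24.7·0.60 + 8.6·4.4·0.35 + 8.6·24.7·0.75 + 4.4·24.7·0.54] = 746.97 + 758.331 = 1505.3.
Under uncorrelated errors the observed covariances equal the true-score covariances, so only the own-variance terms attenuate.
True-score variance = [6.6²·0.66 + 8.6²·0.95 + 4.4²·0.95 + 24.7²·0.70] + 758.331 = 544.467 + 758.331 = 1302.8.
Reliability = 1302.8 / 1505.3 = 0.8655.

0.8655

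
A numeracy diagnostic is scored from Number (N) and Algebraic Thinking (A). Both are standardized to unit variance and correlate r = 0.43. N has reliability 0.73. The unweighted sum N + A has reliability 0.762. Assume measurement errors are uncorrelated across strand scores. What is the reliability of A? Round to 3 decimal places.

Var(N+A) = 2 + 2·0.43 = 2.860.
True-score variance = ρ_N + ρ_A + 2·0.43, so 0.762 = (0.73 + ρ_A + 0.86) / 2.860.
ρ_A = 0.762·2.860 − 0.73 − 0.86 = 0.589.

0.589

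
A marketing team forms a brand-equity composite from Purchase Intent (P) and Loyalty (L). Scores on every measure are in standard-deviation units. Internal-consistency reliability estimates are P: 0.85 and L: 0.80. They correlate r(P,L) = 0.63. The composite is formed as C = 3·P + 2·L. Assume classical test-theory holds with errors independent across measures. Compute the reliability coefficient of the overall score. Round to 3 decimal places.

0.895

Var(C) = 3² + 2² + 2·[6·0.63] = 13 + 7.56 = 20.56.
With uncorrelated errors the cross-covariances are all true-score covariance, so they carry over unchanged; only the diagonal terms shrink to ρᵢσᵢ².
True-score variance = [3²·0.85 + 2²·0.80] + 7.56 = 10.85 + 7.56 = 18.41.
Reliability = 18.41 / 20.56 = 0.895.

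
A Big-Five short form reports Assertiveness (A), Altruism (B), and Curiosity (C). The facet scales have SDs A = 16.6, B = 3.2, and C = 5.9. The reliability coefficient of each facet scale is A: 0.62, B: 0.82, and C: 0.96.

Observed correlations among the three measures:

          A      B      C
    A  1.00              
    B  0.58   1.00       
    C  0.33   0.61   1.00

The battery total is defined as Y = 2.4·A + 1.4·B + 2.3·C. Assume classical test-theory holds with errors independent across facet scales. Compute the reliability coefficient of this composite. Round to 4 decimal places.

Var(Y) = 2.4²·16.6² + 1.4²·3.2² + 2.3²·5.9² + 2·[3.36·16.6·3.2·0.58 + 5.52·16.6·5.9·0.33 + 3.22·3.2·5.9·0.61] = 1791.44 + 638.024 = 2429.46.
Because errors are independent across components, Cov(Tᵢ,Tⱼ) = Cov(Xᵢ,Xⱼ); the off-diagonal part of the true-score variance is the same as above.
True-score variance = [2.4²·16.6²·0.62 + 1.4²·3.2²·0.82 + 2.3²·5.9²·0.96] + 638.024 = 1177.32 + 638.024 = 1815.34.
Reliability = 1815.34 / 2429.46 = 0.7472.

0.7472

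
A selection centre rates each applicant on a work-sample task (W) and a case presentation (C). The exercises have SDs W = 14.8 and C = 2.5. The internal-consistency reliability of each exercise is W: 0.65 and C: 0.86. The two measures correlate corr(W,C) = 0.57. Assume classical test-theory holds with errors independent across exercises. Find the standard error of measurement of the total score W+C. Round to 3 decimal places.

Var(total) = 225.29 + 42.18 = 267.47.
True-score variance = 147.751 + 42.18 = 189.931, so reliability = 0.7101.
Error variance = 267.47 − 189.931 = 77.539; SEM = √77.539 = 8.806.

8.806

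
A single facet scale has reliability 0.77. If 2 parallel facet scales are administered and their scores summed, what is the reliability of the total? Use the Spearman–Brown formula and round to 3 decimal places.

0.870

ρ_k = kρ / (1 + (k−1)ρ) = 2·0.77 / (1 + 1·0.77) = 1.540 / 1.770 = 0.870.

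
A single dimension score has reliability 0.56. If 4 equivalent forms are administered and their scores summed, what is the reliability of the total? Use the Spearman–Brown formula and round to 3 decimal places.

ρ_k = kρ / (1 + (k−1)ρ) = 4·0.56 / (1 + 3·0.56) = 2.240 / 2.680 = 0.836.

0.836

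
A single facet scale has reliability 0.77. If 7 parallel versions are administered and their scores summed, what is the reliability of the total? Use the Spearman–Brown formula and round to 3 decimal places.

0.959

ρ_k = kρ / (1 + (k−1)ρ) = 7·0.77 / (1 + 6·0.77) = 5.390 / 5.620 = 0.959.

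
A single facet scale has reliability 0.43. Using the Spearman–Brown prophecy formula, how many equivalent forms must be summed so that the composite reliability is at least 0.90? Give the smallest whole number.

12

k ≥ ρ*(1−ρ₁)/(ρ₁(1−ρ*)) = 0.90·0.57 / (0.43·0.10) = 11.930.
Smallest integer k = 12.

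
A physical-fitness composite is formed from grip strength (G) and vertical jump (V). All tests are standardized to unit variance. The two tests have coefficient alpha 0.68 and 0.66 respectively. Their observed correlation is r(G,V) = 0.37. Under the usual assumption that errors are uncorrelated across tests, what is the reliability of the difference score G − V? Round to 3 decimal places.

0.476

Var(G−V) = 1 + 1 − 2·0.37 = 2 − 0.74 = 1.26.
With uncorrelated errors the cross-covariances are all true-score covariance, so they carry over unchanged; only the diagonal terms shrink to ρᵢσᵢ².
True-score variance = [0.68 + 0.66] − 0.74 = 1.34 − 0.74 = 0.6.
Reliability = 0.6 / 1.26 = 0.476.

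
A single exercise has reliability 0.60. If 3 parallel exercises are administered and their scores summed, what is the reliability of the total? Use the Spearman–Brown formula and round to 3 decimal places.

ρ_k = kρ / (1 + (k−1)ρ) = 3·0.60 / (1 + 2·0.60) = 1.800 / 2.200 = 0.818.

0.818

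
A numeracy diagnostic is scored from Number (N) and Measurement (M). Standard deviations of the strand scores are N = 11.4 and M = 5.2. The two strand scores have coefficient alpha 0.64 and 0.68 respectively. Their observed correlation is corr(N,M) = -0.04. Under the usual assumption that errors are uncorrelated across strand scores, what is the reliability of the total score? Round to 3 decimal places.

0.636

Var(N+M) = 11.4² + 5.2² + 2·[11.4·5.2·(-0.04)] = 157 − 4.7424 = 152.258.
Because errors are independent across components, Cov(Tᵢ,Tⱼ) = Cov(Xᵢ,Xⱼ); the off-diagonal part of the true-score variance is the same as above.
True-score variance = [11.4²·0.64 + 5.2²·0.68] − 4.7424 = 101.562 − 4.7424 = 96.8192.
Reliability = 96.8192 / 152.258 = 0.636.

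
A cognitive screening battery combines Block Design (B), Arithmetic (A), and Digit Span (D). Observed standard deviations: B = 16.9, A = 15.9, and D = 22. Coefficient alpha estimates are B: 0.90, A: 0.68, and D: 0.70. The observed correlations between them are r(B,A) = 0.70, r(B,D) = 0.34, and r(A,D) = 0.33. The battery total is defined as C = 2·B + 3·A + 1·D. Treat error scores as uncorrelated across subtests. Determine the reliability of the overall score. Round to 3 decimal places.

0.866

Var(C) = 2²·16.9² + 3²·15.9² + 22² + 2·[6·16.9·15.9·0.70 + 2·16.9·22·0.34 + 3·15.9·22·0.33] = 3901.73 + 3455.42 = 7357.15.
Under uncorrelated errors the observed covariances equal the true-score covariances, so only the own-variance terms attenuate.
True-score variance = [2²·16.9²·0.90 + 3²·15.9²·0.68 + 22²·0.70] + 3455.42 = 2914.19 + 3455.42 = 6369.61.
Reliability = 6369.61 / 7357.15 = 0.866.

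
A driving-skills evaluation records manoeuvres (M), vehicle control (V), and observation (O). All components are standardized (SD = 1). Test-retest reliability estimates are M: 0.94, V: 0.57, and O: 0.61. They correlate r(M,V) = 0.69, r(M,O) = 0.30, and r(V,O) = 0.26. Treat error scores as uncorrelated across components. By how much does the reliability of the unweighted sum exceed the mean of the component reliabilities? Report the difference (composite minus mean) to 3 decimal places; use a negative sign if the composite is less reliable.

Var(sum) = 3 + 2.5 = 5.5; true-score variance = 2.12 + 2.5 = 4.62; composite reliability = 0.8400.
Mean component reliability = 0.7067.
Difference = 0.8400 − 0.7067 = 0.133.

0.133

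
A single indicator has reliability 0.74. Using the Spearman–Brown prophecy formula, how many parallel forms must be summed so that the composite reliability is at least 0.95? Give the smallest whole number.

k ≥ ρ*(1−ρ₁)/(ρ₁(1−ρ*)) = 0.95·0.26 / (0.74·0.05) = 6.676.
Smallest integer k = 7.

7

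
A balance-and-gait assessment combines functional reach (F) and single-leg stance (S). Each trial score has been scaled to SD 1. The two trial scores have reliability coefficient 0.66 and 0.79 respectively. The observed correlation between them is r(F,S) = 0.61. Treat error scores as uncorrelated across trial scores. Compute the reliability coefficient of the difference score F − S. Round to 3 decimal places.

Var(F−S) = 1 + 1 − 2·0.61 = 2 − 1.22 = 0.78.
Under uncorrelated errors the observed covariances equal the true-score covariances, so only the own-variance terms attenuate.
True-score variance = [0.66 + 0.79] − 1.22 = 1.45 − 1.22 = 0.23.
Reliability = 0.23 / 0.78 = 0.295.

0.295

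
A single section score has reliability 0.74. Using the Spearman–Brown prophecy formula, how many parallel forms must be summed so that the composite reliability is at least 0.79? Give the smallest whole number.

2

k ≥ ρ*(1−ρ₁)/(ρ₁(1−ρ*)) = 0.79·0.26 / (0.74·0.21) = 1.322.
Smallest integer k = 2.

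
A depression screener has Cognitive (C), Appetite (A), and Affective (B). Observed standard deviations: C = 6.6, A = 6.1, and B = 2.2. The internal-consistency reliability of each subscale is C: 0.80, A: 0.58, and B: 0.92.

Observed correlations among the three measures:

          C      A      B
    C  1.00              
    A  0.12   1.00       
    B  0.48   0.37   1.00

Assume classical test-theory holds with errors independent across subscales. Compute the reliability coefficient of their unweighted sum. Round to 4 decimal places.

0.7925

Var(C+A+B) = 6.6² + 6.1² + 2.2² + 2·[6.6·6.1·0.12 + 6.6·2.2·0.48 + 6.1·2.2·0.37] = 85.61 + 33.5324 = 119.142.
Under uncorrelated errors the observed covariances equal the true-score covariances, so only the own-variance terms attenuate.
True-score variance = [6.6²·0.80 + 6.1²·0.58 + 2.2²·0.92] + 33.5324 = 60.8826 + 33.5324 = 94.415.
Reliability = 94.415 / 119.142 = 0.7925.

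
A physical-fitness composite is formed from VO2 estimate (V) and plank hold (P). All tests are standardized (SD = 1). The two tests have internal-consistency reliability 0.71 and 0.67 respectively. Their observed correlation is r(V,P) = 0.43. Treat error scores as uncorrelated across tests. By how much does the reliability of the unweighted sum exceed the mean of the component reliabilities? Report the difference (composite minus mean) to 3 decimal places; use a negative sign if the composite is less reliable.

Var(sum) = 2 + 0.86 = 2.86; true-score variance = 1.38 + 0.86 = 2.24; composite reliability = 0.7832.
Mean component reliability = 0.6900.
Difference = 0.7832 − 0.6900 = 0.093.

0.093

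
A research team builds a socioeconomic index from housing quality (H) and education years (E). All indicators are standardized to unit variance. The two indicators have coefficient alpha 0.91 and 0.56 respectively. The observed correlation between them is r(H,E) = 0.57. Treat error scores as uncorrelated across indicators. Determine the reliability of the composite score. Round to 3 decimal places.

0.831

Var(H+E) = 2 + 2·[0.57] = 2 + 1.14 = 3.14.
Under uncorrelated errors the observed covariances equal the true-score covariances, so only the own-variance terms attenuate.
True-score variance = [0.91 + 0.56] + 1.14 = 1.47 + 1.14 = 2.61.
Reliability = 2.61 / 3.14 = 0.831.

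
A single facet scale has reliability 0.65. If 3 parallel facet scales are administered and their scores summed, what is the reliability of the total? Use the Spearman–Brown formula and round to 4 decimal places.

0.8478

ρ_k = kρ / (1 + (k−1)ρ) = 3·0.65 / (1 + 2·0.65) = 1.950 / 2.300 = 0.8478.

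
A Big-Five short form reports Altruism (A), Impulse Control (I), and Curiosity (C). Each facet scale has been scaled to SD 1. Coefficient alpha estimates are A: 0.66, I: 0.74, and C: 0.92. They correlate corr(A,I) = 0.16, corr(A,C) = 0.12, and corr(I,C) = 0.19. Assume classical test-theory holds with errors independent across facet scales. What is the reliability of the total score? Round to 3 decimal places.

Var(A+I+C) = 3 + 2·[0.16 + 0.12 + 0.19] = 3 + 0.94 = 3.94.
Because errors are independent across components, Cov(Tᵢ,Tⱼ) = Cov(Xᵢ,Xⱼ); the off-diagonal part of the true-score variance is the same as above.
True-score variance = [0.66 + 0.74 + 0.92] + 0.94 = 2.32 + 0.94 = 3.26.
Reliability = 3.26 / 3.94 = 0.827.

0.827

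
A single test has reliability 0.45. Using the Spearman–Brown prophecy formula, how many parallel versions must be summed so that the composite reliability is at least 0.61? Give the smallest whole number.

2

k ≥ ρ*(1−ρ₁)/(ρ₁(1−ρ*)) = 0.61·0.55 / (0.45·0.39) = 1.912.
Smallest integer k = 2.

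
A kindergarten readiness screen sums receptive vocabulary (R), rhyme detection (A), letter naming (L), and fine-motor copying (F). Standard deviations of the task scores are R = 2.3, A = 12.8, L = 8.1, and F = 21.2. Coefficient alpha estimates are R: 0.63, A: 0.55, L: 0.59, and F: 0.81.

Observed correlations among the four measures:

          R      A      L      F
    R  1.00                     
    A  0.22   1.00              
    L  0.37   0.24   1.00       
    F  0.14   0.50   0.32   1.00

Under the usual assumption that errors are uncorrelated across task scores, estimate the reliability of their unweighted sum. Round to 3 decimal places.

Var(R+A+L+F) = 2.3² + 12.8² + 8.1² + 21.2² + 2·[2.3·12.8·0.22 + 2.3·8.1·0.37 + 2.3·21.2·0.14 + 12.8·8.1·0.24 + 12.8·21.2·0.50 + 8.1·21.2·0.32] = 684.18 + 471.42 = 1155.6.
Under uncorrelated errors the observed covariances equal the true-score covariances, so only the own-variance terms attenuate.
True-score variance = [2.3²·0.63 + 12.8²·0.55 + 8.1²·0.59 + 21.2²·0.81] + 471.42 = 496.201 + 471.42 = 967.621.
Reliability = 967.621 / 1155.6 = 0.837.

0.837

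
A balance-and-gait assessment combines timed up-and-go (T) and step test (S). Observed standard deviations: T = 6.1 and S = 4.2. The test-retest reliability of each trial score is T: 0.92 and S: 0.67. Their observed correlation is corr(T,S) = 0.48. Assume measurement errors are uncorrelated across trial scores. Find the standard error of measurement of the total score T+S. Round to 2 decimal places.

2.97

Var(total) = 54.85 + 24.5952 = 79.4452.
True-score variance = 46.052 + 24.5952 = 70.6472, so reliability = 0.8893.
Error variance = 79.4452 − 70.6472 = 8.798; SEM = √8.798 = 2.97.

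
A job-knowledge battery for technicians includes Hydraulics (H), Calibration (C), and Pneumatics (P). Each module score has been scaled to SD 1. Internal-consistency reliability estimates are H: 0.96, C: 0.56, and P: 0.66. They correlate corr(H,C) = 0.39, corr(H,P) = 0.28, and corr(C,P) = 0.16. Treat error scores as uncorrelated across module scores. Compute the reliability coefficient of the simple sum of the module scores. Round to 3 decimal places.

Var(H+C+P) = 3 + 2·[0.39 + 0.28 + 0.16] = 3 + 1.66 = 4.66.
Because errors are independent across components, Cov(Tᵢ,Tⱼ) = Cov(Xᵢ,Xⱼ); the off-diagonal part of the true-score variance is the same as above.
True-score variance = [0.96 + 0.56 + 0.66] + 1.66 = 2.18 + 1.66 = 3.84.
Reliability = 3.84 / 4.66 = 0.824.

0.824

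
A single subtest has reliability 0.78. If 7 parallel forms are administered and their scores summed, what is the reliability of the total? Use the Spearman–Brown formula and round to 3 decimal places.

0.961

ρ_k = kρ / (1 + (k−1)ρ) = 7·0.78 / (1 + 6·0.78) = 5.460 / 5.680 = 0.961.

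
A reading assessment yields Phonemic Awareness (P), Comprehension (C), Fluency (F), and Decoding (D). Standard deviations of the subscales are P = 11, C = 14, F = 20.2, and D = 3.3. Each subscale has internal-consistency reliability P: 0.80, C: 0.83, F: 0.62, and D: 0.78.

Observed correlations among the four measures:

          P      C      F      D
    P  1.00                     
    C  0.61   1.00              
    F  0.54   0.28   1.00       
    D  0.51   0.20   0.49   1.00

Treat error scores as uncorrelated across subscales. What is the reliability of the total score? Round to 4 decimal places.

Var(P+C+F+D) = 11² + 14² + 20.2² + 3.3² + 2·[11·14·0.61 + 11·20.2·0.54 + 11·3.3·0.51 + 14·20.2·0.28 + 14·3.3·0.20 + 20.2·3.3·0.49] = 735.93 + 707.057 = 1442.99.
With uncorrelated errors the cross-covariances are all true-score covariance, so they carry over unchanged; only the diagonal terms shrink to ρᵢσᵢ².
True-score variance = [11²·0.80 + 14²·0.83 + 20.2²·0.62 + 3.3²·0.78] + 707.057 = 520.959 + 707.057 = 1228.02.
Reliability = 1228.02 / 1442.99 = 0.8510.

0.8510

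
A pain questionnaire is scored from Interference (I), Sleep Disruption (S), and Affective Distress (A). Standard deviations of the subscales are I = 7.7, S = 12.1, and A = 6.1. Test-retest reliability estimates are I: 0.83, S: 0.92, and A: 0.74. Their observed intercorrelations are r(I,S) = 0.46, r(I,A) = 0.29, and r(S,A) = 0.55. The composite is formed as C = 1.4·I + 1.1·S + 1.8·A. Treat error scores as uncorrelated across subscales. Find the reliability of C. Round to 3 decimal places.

Var(C) = 1.4²·7.7² + 1.1²·12.1² + 1.8²·6.1² + 2·[1.54·7.7·12.1·0.46 + 2.52·7.7·6.1·0.29 + 1.98·12.1·6.1·0.55] = 413.925 + 361.413 = 775.338.
Because errors are independent across components, Cov(Tᵢ,Tⱼ) = Cov(Xᵢ,Xⱼ); the off-diagonal part of the true-score variance is the same as above.
True-score variance = [1.4²·7.7²·0.83 + 1.1²·12.1²·0.92 + 1.8²·6.1²·0.74] + 361.413 = 348.651 + 361.413 = 710.064.
Reliability = 710.064 / 775.338 = 0.916.

0.916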